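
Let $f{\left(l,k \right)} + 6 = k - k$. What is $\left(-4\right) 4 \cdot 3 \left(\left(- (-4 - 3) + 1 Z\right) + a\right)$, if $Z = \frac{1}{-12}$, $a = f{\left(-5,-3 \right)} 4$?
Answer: $820$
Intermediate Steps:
$f{\left(l,k \right)} = -6$ ($f{\left(l,k \right)} = -6 + \left(k - k\right) = -6 + 0 = -6$)
$a = -24$ ($a = \left(-6\right) 4 = -24$)
$Z = - \frac{1}{12} \approx -0.083333$
$\left(-4\right) 4 \cdot 3 \left(\left(- (-4 - 3) + 1 Z\right) + a\right) = \left(-4\right) 4 \cdot 3 \left(\left(- (-4 - 3) + 1 \left(- \frac{1}{12}\right)\right) - 24\right) = \left(-16\right) 3 \left(\left(\left(-1\right) \left(-7\right) - \frac{1}{12}\right) - 24\right) = - 48 \left(\left(7 - \frac{1}{12}\right) - 24\right) = - 48 \left(\frac{83}{12} - 24\right) = \left(-48\right) \left(- \frac{205}{12}\right) = 820$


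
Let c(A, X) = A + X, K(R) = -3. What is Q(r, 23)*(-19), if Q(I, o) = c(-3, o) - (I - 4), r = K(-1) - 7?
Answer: -646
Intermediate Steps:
r = -10 (r = -3 - 7 = -10)
Q(I, o) = 1 + o - I (Q(I, o) = (-3 + o) - (I - 4) = (-3 + o) - (-4 + I) = (-3 + o) + (4 - I) = 1 + o - I)
Q(r, 23)*(-19) = (1 + 23 - 1*(-10))*(-19) = (1 + 23 + 10)*(-19) = 34*(-19) = -646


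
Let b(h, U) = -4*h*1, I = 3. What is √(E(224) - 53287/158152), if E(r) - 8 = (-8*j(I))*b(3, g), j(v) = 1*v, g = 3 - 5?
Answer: √1848785216290/79076 ≈ 17.195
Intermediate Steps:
g = -2
b(h, U) = -4*h
j(v) = v
E(r) = 296 (E(r) = 8 + (-8*3)*(-4*3) = 8 - 24*(-12) = 8 + 288 = 296)
√(E(224) - 53287/158152) = √(296 - 53287/158152) = √(46759705/158152) = √1848785216290/79076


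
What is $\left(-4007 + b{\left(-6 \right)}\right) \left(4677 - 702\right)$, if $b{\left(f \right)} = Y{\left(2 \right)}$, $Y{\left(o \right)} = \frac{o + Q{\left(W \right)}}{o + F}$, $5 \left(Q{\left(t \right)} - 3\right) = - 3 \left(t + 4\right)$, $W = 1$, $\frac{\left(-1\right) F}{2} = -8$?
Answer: $- \frac{47782150}{3} \approx -1.5927 \cdot 10^{7}$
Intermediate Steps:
$F = 16$ ($F = \left(-2\right) \left(-8\right) = 16$)
$Q{\left(t \right)} = \frac{3}{5} - \frac{3 t}{5}$ ($Q{\left(t \right)} = 3 + \frac{\left(-3\right) \left(t + 4\right)}{5} = 3 + \frac{\left(-3\right) \left(4 + t\right)}{5} = 3 + \frac{-12 - 3 t}{5} = 3 - \left(\frac{12}{5} + \frac{3 t}{5}\right) = \frac{3}{5} - \frac{3 t}{5}$)
$Y{\left(o \right)} = \frac{o}{16 + o}$ ($Y{\left(o \right)} = \frac{o + \left(\frac{3}{5} - \frac{3}{5}\right)}{o + 16} = \frac{o + \left(\frac{3}{5} - \frac{3}{5}\right)}{16 + o} = \frac{o + 0}{16 + o} = \frac{o}{16 + o}$)
$b{\left(f \right)} = \frac{1}{9}$ ($b{\left(f \right)} = \frac{2}{16 + 2} = \frac{2}{18} = 2 \cdot \frac{1}{18} = \frac{1}{9}$)
$\left(-4007 + b{\left(-6 \right)}\right) \left(4677 - 702\right) = \left(-4007 + \frac{1}{9}\right) \left(4677 - 702\right) = \left(- \frac{36062}{9}\right) 3975 = - \frac{47782150}{3}$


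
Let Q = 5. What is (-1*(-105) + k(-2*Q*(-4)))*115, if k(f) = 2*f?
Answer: 21275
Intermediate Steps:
(-1*(-105) + k(-2*Q*(-4)))*115 = (-1*(-105) + 2*(-2*5*(-4)))*115 = (105 + 2*(-10*(-4)))*115 = (105 + 2*40)*115 = (105 + 80)*115 = 185*115 = 21275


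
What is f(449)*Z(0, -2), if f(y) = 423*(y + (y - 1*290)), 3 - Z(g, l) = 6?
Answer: -771552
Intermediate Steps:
Z(g, l) = -3 (Z(g, l) = 3 - 1*6 = 3 - 6 = -3)
f(y) = -122670 + 846*y (f(y) = 423*(y + (y - 290)) = 423*(y + (-290 + y)) = 423*(-290 + 2*y) = -122670 + 846*y)
f(449)*Z(0, -2) = (-122670 + 846*449)*(-3) = (-122670 + 379854)*(-3) = 257184*(-3) = -771552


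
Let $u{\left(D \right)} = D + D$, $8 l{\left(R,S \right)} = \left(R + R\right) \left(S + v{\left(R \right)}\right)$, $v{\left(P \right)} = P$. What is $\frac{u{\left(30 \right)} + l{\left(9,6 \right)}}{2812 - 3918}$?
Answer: $- \frac{375}{4424} \approx -0.084765$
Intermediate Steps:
$l{\left(R,S \right)} = \frac{R \left(R + S\right)}{4}$ ($l{\left(R,S \right)} = \frac{\left(R + R\right) \left(S + R\right)}{8} = \frac{2 R \left(R + S\right)}{8} = \frac{R \left(R + S\right)}{4}$)
$u{\left(D \right)} = 2 D$
$\frac{u{\left(30 \right)} + l{\left(9,6 \right)}}{2812 - 3918} = \frac{2 \cdot 30 + \frac{1}{4} \cdot 9 \left(9 + 6\right)}{2812 - 3918} = \frac{60 + \frac{1}{4} \cdot 9 \cdot 15}{-1106} = \left(60 + \frac{135}{4}\right) \left(- \frac{1}{1106}\right) = \frac{375}{4} \left(- \frac{1}{1106}\right) = - \frac{375}{4424}$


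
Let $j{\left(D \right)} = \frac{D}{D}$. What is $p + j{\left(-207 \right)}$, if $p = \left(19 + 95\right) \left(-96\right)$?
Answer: $-10943$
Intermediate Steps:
$j{\left(D \right)} = 1$
$p = -10944$ ($p = 114 \left(-96\right) = -10944$)
$p + j{\left(-207 \right)} = -10944 + 1 = -10943$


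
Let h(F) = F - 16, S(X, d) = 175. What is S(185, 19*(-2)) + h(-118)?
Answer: 41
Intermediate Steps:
h(F) = -16 + F
S(185, 19*(-2)) + h(-118) = 175 + (-16 - 118) = 175 - 134 = 41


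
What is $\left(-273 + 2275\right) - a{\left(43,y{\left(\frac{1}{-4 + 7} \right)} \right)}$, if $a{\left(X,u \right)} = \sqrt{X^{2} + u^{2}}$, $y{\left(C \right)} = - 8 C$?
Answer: $2002 - \frac{\sqrt{16705}}{3} \approx 1958.9$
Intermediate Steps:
$\left(-273 + 2275\right) - a{\left(43,y{\left(\frac{1}{-4 + 7} \right)} \right)} = \left(-273 + 2275\right) - \sqrt{43^{2} + \left(- \frac{8}{-4 + 7}\right)^{2}} = 2002 - \sqrt{1849 + \left(- \frac{8}{3}\right)^{2}} = 2002 - \sqrt{1849 + \frac{64}{9}} = 2002 - \sqrt{\frac{16705}{9}} = 2002 - \frac{\sqrt{16705}}{3}$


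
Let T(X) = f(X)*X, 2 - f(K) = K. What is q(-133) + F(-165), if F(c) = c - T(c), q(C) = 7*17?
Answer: 27509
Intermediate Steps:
f(K) = 2 - K
q(C) = 119
T(X) = X*(2 - X) (T(X) = (2 - X)*X = X*(2 - X))
F(c) = c - c*(2 - c)
q(-133) + F(-165) = 119 - 165*(-1 - 165) = 119 - 165*(-166) = 119 + 27390 = 27509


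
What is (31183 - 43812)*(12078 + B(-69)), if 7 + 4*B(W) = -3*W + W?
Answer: -611786647/4 ≈ -1.5295e+8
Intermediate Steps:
B(W) = -7/4 - W/2 (B(W) = -7/4 + (-3*W + W)/4 = -7/4 + (-2*W)/4 = -7/4 - W/2)
(31183 - 43812)*(12078 + B(-69)) = (31183 - 43812)*(12078 + (-7/4 - ½*(-69))) = -12629*(12078 + (-7/4 + 69/2)) = -12629*(12078 + 131/4) = -12629*48443/4 = -611786647/4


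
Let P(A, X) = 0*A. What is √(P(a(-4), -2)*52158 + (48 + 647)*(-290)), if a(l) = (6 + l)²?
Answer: 5*I*√8062 ≈ 448.94*I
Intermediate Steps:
P(A, X) = 0
√(P(a(-4), -2)*52158 + (48 + 647)*(-290)) = √(0*52158 + (48 + 647)*(-290)) = √(0 + 695*(-290)) = √(0 - 201550) = √(-201550) = 5*I*√8062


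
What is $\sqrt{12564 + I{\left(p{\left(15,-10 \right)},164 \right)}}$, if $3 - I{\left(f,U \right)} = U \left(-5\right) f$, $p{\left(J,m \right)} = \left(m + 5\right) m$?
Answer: $\sqrt{53567} \approx 231.45$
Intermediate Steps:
$p{\left(J,m \right)} = m \left(5 + m\right)$ ($p{\left(J,m \right)} = \left(5 + m\right) m = m \left(5 + m\right)$)
$I{\left(f,U \right)} = 3 + 5 U f$ ($I{\left(f,U \right)} = 3 - U \left(-5\right) f = 3 - - 5 U f = 3 + 5 U f$)
$\sqrt{12564 + I{\left(p{\left(15,-10 \right)},164 \right)}} = \sqrt{12564 + \left(3 + 5 \cdot 164 \left(- 10 \left(5 - 10\right)\right)\right)} = \sqrt{12564 + \left(3 + 5 \cdot 164 \left(\left(-10\right) \left(-5\right)\right)\right)} = \sqrt{12564 + \left(3 + 5 \cdot 164 \cdot 50\right)} = \sqrt{12564 + \left(3 + 41000\right)} = \sqrt{12564 + 41003} = \sqrt{53567}$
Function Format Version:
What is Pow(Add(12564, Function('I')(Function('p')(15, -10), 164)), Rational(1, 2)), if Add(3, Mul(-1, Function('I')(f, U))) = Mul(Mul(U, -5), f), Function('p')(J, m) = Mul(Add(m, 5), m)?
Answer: Pow(53567, Rational(1, 2)) ≈ 231.45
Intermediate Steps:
Function('p')(J, m) = Mul(m, Add(5, m)) (Function('p')(J, m) = Mul(Add(5, m), m) = Mul(m, Add(5, m)))
Function('I')(f, U) = Add(3, Mul(5, U, f)) (Function('I')(f, U) = Add(3, Mul(-1, Mul(Mul(U, -5), f))) = Add(3, Mul(-1, Mul(Mul(-5, U), f))) = Add(3, Mul(-1, Mul(-5, U, f))) = Add(3, Mul(5, U, f)))
Pow(Add(12564, Function('I')(Function('p')(15, -10), 164)), Rational(1, 2)) = Pow(Add(12564, Add(3, Mul(5, 164, Mul(-10, Add(5, -10))))), Rational(1, 2)) = Pow(Add(12564, Add(3, Mul(5, 164, Mul(-10, -5)))), Rational(1, 2)) = Pow(Add(12564, Add(3, Mul(5, 164, 50))), Rational(1, 2)) = Pow(Add(12564, Add(3, 41000)), Rational(1, 2)) = Pow(Add(12564, 41003), Rational(1, 2)) = Pow(53567, Rational(1, 2))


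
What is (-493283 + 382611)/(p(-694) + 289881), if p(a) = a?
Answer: -110672/289187 ≈ -0.38270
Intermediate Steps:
(-493283 + 382611)/(p(-694) + 289881) = (-493283 + 382611)/(-694 + 289881) = -110672/289187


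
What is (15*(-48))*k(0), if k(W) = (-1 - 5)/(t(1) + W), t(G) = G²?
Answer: 4320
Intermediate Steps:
k(W) = -6/(1 + W) (k(W) = (-1 - 5)/(1² + W) = -6/(1 + W))
(15*(-48))*k(0) = (15*(-48))*(-6/(1 + 0)) = -(-4320)/1 = -(-4320) = -720*(-6) = 4320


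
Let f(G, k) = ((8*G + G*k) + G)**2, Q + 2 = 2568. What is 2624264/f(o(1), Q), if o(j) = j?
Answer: 2624264/6630625 ≈ 0.39578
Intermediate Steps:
Q = 2566 (Q = -2 + 2568 = 2566)
f(G, k) = (9*G + G*k)**2
2624264/f(o(1), Q) = 2624264/((1**2*(9 + 2566)**2)) = 2624264/((1*2575**2)) = 2624264/((1*6630625)) = 2624264/6630625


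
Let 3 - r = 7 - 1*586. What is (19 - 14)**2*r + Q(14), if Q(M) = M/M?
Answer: 14551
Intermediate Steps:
r = 582 (r = 3 - (7 - 1*586) = 3 - (7 - 586) = 3 - 1*(-579) = 3 + 579 = 582)
Q(M) = 1
(19 - 14)**2*r + Q(14) = (19 - 14)**2*582 + 1 = 5**2*582 + 1 = 25*582 + 1 = 14550 + 1 = 14551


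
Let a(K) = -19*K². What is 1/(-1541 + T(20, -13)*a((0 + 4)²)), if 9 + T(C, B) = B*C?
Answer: 1/1306875 ≈ 7.6518e-7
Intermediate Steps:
T(C, B) = -9 + B*C
1/(-1541 + T(20, -13)*a((0 + 4)²)) = 1/(-1541 + (-9 - 13*20)*(-19*(0 + 4)⁴)) = 1/(-1541 + (-9 - 260)*(-19*(4²)²)) = 1/(-1541 - (-5111)*16²) = 1/(-1541 - (-5111)*256) = 1/(-1541 - 269*(-4864)) = 1/(-1541 + 1308416) = 1/1306875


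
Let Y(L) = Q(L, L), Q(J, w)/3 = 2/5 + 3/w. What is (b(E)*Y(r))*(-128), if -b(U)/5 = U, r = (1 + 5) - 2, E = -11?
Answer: -24288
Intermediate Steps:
r = 4 (r = 6 - 2 = 4)
Q(J, w) = 6/5 + 9/w (Q(J, w) = 3*(2/5 + 3/w) = 6/5 + 9/w)
b(U) = -5*U
Y(L) = 6/5 + 9/L
(b(E)*Y(r))*(-128) = ((-5*(-11))*(6/5 + 9/4))*(-128) = (55*(6/5 + 9*(1/4)))*(-128) = (55*(6/5 + 9/4))*(-128) = (55*(69/20))*(-128) = (759/4)*(-128) = -24288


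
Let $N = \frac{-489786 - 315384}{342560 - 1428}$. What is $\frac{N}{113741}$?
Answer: $- \frac{402585}{19400347406} \approx -2.0751 \cdot 10^{-5}$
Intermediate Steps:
$N = - \frac{402585}{170566}$ ($N = - \frac{805170}{341132} = \left(-805170\right) \frac{1}{341132} = - \frac{402585}{170566} \approx -2.3603$)
$\frac{N}{113741} = - \frac{402585}{170566 \cdot 113741} = \left(- \frac{402585}{170566}\right) \frac{1}{113741} = - \frac{402585}{19400347406}$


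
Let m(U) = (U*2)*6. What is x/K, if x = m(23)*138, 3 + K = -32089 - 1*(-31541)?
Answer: -38088/551 ≈ -69.125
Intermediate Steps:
m(U) = 12*U (m(U) = (2*U)*6 = 12*U)
K = -551 (K = -3 + (-32089 - 1*(-31541)) = -3 + (-32089 + 31541) = -3 - 548 = -551)
x = 38088 (x = (12*23)*138 = 276*138 = 38088)
x/K = 38088/(-551) = 38088*(-1/551) = -38088/551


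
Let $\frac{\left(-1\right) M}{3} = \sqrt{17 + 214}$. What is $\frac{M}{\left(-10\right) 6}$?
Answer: $\frac{\sqrt{231}}{20} \approx 0.75993$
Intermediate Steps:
$M = - 3 \sqrt{231}$ ($M = - 3 \sqrt{17 + 214} = - 3 \sqrt{231} \approx -45.596$)
$\frac{M}{\left(-10\right) 6} = \frac{\left(-3\right) \sqrt{231}}{\left(-10\right) 6} = \frac{\left(-3\right) \sqrt{231}}{-60} = - 3 \sqrt{231} \left(- \frac{1}{60}\right) = \frac{\sqrt{231}}{20}$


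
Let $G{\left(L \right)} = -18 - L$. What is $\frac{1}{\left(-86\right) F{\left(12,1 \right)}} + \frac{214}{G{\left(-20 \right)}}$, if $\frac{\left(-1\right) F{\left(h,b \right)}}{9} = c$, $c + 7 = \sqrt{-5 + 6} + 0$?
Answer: $\frac{496907}{4644} \approx 107.0$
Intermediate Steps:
$c = -6$ ($c = -7 + \left(\sqrt{-5 + 6} + 0\right) = -7 + \left(\sqrt{1} + 0\right) = -7 + \left(1 + 0\right) = -7 + 1 = -6$)
$F{\left(h,b \right)} = 54$ ($F{\left(h,b \right)} = \left(-9\right) \left(-6\right) = 54$)
$\frac{1}{\left(-86\right) F{\left(12,1 \right)}} + \frac{214}{G{\left(-20 \right)}} = \frac{1}{\left(-86\right) 54} + \frac{214}{-18 - -20} = \left(- \frac{1}{86}\right) \frac{1}{54} + \frac{214}{-18 + 20} = - \frac{1}{4644} + \frac{214}{2} = - \frac{1}{4644} + 214 \cdot \frac{1}{2} = - \frac{1}{4644} + 107 = \frac{496907}{4644}$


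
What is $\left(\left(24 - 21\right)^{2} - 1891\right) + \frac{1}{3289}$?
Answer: $- \frac{6189897}{3289} \approx -1882.0$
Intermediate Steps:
$\left(\left(24 - 21\right)^{2} - 1891\right) + \frac{1}{3289} = \left(3^{2} - 1891\right) + \frac{1}{3289} = \left(9 - 1891\right) + \frac{1}{3289} = -1882 + \frac{1}{3289} = - \frac{6189897}{3289}$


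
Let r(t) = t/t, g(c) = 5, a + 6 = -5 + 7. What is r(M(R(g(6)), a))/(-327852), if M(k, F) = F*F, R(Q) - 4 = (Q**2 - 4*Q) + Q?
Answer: -1/327852 ≈ -3.0502e-6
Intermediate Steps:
a = -4 (a = -6 + (-5 + 7) = -6 + 2 = -4)
R(Q) = 4 + Q**2 - 3*Q (R(Q) = 4 + ((Q**2 - 4*Q) + Q) = 4 + (Q**2 - 3*Q) = 4 + Q**2 - 3*Q)
M(k, F) = F**2
r(t) = 1
r(M(R(g(6)), a))/(-327852) = 1/(-327852) = 1*(-1/327852) = -1/327852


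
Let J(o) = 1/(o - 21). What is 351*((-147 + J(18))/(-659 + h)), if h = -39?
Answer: 25857/349 ≈ 74.089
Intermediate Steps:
J(o) = 1/(-21 + o)
351*((-147 + J(18))/(-659 + h)) = 351*((-147 + 1/(-21 + 18))/(-659 - 39)) = 351*((-147 + 1/(-3))/(-698)) = 351*((-147 - ⅓)*(-1/698)) = 351*(-442/3*(-1/698)) = 351*(221/1047) = 25857/349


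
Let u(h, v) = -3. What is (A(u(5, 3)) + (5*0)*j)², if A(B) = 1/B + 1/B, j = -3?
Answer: 4/9 ≈ 0.44444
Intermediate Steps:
A(B) = 2/B (A(B) = 1/B + 1/B = 2/B)
(A(u(5, 3)) + (5*0)*j)² = (2/(-3) + (5*0)*(-3))² = (2*(-⅓) + 0*(-3))² = (-⅔ + 0)² = (-⅔)² = 4/9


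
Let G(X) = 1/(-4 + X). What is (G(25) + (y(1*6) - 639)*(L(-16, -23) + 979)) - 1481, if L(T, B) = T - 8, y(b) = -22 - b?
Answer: -13407785/21 ≈ -6.3847e+5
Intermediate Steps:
L(T, B) = -8 + T
(G(25) + (y(1*6) - 639)*(L(-16, -23) + 979)) - 1481 = (1/(-4 + 25) + ((-22 - 6) - 639)*((-8 - 16) + 979)) - 1481 = (1/21 + ((-22 - 1*6) - 639)*(-24 + 979)) - 1481 = (1/21 + ((-22 - 6) - 639)*955) - 1481 = (1/21 + (-28 - 639)*955) - 1481 = (1/21 - 667*955) - 1481 = (1/21 - 636985) - 1481 = -13376684/21 - 1481 = -13407785/21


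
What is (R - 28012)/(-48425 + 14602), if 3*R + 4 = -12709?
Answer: 96749/101469 ≈ 0.95348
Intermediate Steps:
R = -12713/3 (R = -4/3 + (⅓)*(-12709) = -4/3 - 12709/3 = -12713/3 ≈ -4237.7)
(R - 28012)/(-48425 + 14602) = (-12713/3 - 28012)/(-48425 + 14602) = -96749/3/(-33823) = -96749/3*(-1/33823) = 96749/101469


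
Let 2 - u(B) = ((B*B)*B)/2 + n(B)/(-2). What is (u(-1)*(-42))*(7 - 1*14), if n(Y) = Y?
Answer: 588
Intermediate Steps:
u(B) = 2 + B/2 - B³/2 (u(B) = 2 - (((B*B)*B)/2 + B/(-2)) = 2 - ((B²*B)*(½) + B*(-½)) = 2 - (B³*(½) - B/2) = 2 - (B³/2 - B/2) = 2 + (B/2 - B³/2) = 2 + B/2 - B³/2)
(u(-1)*(-42))*(7 - 1*14) = ((2 + (½)*(-1) - ½*(-1)³)*(-42))*(7 - 1*14) = ((2 - ½ - ½*(-1))*(-42))*(7 - 14) = ((2 - ½ + ½)*(-42))*(-7) = (2*(-42))*(-7) = -84*(-7) = 588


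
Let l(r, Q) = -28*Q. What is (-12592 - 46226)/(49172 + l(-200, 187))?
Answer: -29409/21968 ≈ -1.3387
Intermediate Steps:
(-12592 - 46226)/(49172 + l(-200, 187)) = (-12592 - 46226)/(49172 - 28*187) = -58818/(49172 - 5236) = -58818/43936 = -58818*1/43936 = -29409/21968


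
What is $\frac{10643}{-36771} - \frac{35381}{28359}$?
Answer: $- \frac{534273196}{347596263} \approx -1.5371$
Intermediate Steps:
$\frac{10643}{-36771} - \frac{35381}{28359} = 10643 \left(- \frac{1}{36771}\right) - \frac{35381}{28359} = - \frac{10643}{36771} - \frac{35381}{28359} = - \frac{534273196}{347596263}$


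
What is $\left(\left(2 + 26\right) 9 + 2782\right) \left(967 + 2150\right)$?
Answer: $9456978$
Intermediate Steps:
$\left(\left(2 + 26\right) 9 + 2782\right) \left(967 + 2150\right) = \left(28 \cdot 9 + 2782\right) 3117 = \left(252 + 2782\right) 3117 = 3034 \cdot 3117 = 9456978$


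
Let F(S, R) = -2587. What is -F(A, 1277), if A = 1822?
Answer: 2587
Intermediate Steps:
-F(A, 1277) = -1*(-2587) = 2587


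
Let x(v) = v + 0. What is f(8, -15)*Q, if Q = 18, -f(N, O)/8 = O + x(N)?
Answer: 1008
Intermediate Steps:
x(v) = v
f(N, O) = -8*N - 8*O (f(N, O) = -8*(O + N) = -8*(N + O) = -8*N - 8*O)
f(8, -15)*Q = (-8*8 - 8*(-15))*18 = (-64 + 120)*18 = 56*18 = 1008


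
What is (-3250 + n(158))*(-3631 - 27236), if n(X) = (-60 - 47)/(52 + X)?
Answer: 7023343423/70 ≈ 1.0033e+8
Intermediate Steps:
n(X) = -107/(52 + X)
(-3250 + n(158))*(-3631 - 27236) = (-3250 - 107/(52 + 158))*(-3631 - 27236) = (-3250 - 107/210)*(-30867) = -682607/210*(-30867) = 7023343423/70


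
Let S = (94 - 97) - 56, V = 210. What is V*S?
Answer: -12390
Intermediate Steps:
S = -59 (S = -3 - 56 = -59)
V*S = 210*(-59) = -12390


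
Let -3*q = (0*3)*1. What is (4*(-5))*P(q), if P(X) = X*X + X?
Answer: 0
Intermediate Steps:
q = 0 (q = -0*3/3 = -0 = -⅓*0 = 0)
P(X) = X + X² (P(X) = X² + X = X + X²)
(4*(-5))*P(q) = (4*(-5))*(0*(1 + 0)) = -0 = -20*0 = 0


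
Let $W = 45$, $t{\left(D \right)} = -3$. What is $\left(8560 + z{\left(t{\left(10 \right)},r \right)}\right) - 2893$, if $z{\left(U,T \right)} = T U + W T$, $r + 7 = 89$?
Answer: $9111$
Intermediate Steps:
$r = 82$ ($r = -7 + 89 = 82$)
$z{\left(U,T \right)} = 45 T + T U$ ($z{\left(U,T \right)} = T U + 45 T = 45 T + T U$)
$\left(8560 + z{\left(t{\left(10 \right)},r \right)}\right) - 2893 = \left(8560 + 82 \left(45 - 3\right)\right) - 2893 = \left(8560 + 82 \cdot 42\right) - 2893 = \left(8560 + 3444\right) - 2893 = 12004 - 2893 = 9111$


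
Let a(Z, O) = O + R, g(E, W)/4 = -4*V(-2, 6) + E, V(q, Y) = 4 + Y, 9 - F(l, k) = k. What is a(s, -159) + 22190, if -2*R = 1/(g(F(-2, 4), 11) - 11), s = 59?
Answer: 6653363/302 ≈ 22031.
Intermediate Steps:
F(l, k) = 9 - k
g(E, W) = -160 + 4*E (g(E, W) = 4*(-4*(4 + 6) + E) = 4*(-4*10 + E) = 4*(-40 + E) = -160 + 4*E)
R = 1/302 (R = -1/(2*((-160 + 4*(9 - 1*4)) - 11)) = -1/(2*((-160 + 4*(9 - 4)) - 11)) = -1/(2*((-160 + 4*5) - 11)) = -1/(2*((-160 + 20) - 11)) = -1/(2*(-140 - 11)) = -½/(-151) = -½*(-1/151) = 1/302 ≈ 0.0033113)
a(Z, O) = 1/302 + O (a(Z, O) = O + 1/302 = 1/302 + O)
a(s, -159) + 22190 = (1/302 - 159) + 22190 = -48017/302 + 22190 = 6653363/302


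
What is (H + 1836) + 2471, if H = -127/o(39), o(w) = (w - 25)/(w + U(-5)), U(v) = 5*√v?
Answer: 55345/14 - 635*I*√5/14 ≈ 3953.2 - 101.42*I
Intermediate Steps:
o(w) = (-25 + w)/(w + 5*I*√5) (o(w) = (w - 25)/(w + 5*√(-5)) = (-25 + w)/(w + 5*(I*√5)) = (-25 + w)/(w + 5*I*√5))
H = -4953/14 - 635*I*√5/14 (H = -127*(39 + 5*I*√5)/(-25 + 39) = -(4953/14 + 635*I*√5/14) = -127*(39/14 + 5*I*√5/14) = -4953/14 - 635*I*√5/14 ≈ -353.79 - 101.42*I)
(H + 1836) + 2471 = ((-4953/14 - 635*I*√5/14) + 1836) + 2471 = (20751/14 - 635*I*√5/14) + 2471 = 55345/14 - 635*I*√5/14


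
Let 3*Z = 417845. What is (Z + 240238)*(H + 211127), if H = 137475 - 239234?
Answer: 41507306904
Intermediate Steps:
Z = 417845/3 (Z = (⅓)*417845 = 417845/3 ≈ 1.3928e+5)
H = -101759
(Z + 240238)*(H + 211127) = (417845/3 + 240238)*(-101759 + 211127) = (1138559/3)*109368 = 41507306904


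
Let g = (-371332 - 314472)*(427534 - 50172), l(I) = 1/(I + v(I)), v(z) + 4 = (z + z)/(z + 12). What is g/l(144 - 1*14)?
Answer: -2348835845479648/71 ≈ -3.3082e+13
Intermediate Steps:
v(z) = -4 + 2*z/(12 + z) (v(z) = -4 + (z + z)/(z + 12) = -4 + (2*z)/(12 + z) = -4 + 2*z/(12 + z))
l(I) = 1/(I + 2*(-24 - I)/(12 + I))
g = -258796369048 (g = -685804*377362 = -258796369048)
g/l(144 - 1*14) = -258796369048*(-48 + (144 - 1*14)² + 10*(144 - 1*14))/(12 + (144 - 1*14)) = -258796369048*(-48 + (144 - 14)² + 10*(144 - 14))/(12 + (144 - 14)) = -258796369048*(-48 + 130² + 10*130)/(12 + 130) = -258796369048/(142/(-48 + 16900 + 1300)) = -258796369048/(142/18152) = -258796369048/((1/18152)*142) = -258796369048/71/9076 = -258796369048*9076/71 = -2348835845479648/71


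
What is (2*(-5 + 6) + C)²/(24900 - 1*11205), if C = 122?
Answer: 15376/13695 ≈ 1.1227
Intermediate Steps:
(2*(-5 + 6) + C)²/(24900 - 1*11205) = (2*(-5 + 6) + 122)²/(24900 - 1*11205) = (2*1 + 122)²/(24900 - 11205) = (2 + 122)²/13695 = 124²*(1/13695) = 15376*(1/13695) = 15376/13695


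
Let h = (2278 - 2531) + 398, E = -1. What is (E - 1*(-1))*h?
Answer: 0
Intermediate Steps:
h = 145 (h = -253 + 398 = 145)
(E - 1*(-1))*h = (-1 - 1*(-1))*145 = (-1 + 1)*145 = 0*145 = 0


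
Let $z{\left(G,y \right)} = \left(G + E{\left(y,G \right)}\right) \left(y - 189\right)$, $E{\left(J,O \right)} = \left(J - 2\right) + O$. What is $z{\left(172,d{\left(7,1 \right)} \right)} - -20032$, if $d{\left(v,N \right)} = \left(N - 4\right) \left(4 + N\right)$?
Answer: $-46676$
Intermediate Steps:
$E{\left(J,O \right)} = -2 + J + O$ ($E{\left(J,O \right)} = \left(-2 + J\right) + O = -2 + J + O$)
$d{\left(v,N \right)} = \left(-4 + N\right) \left(4 + N\right)$
$z{\left(G,y \right)} = \left(-189 + y\right) \left(-2 + y + 2 G\right)$ ($z{\left(G,y \right)} = \left(G + \left(-2 + y + G\right)\right) \left(y - 189\right) = \left(G + \left(-2 + G + y\right)\right) \left(-189 + y\right) = \left(-2 + y + 2 G\right) \left(-189 + y\right) = \left(-189 + y\right) \left(-2 + y + 2 G\right)$)
$z{\left(172,d{\left(7,1 \right)} \right)} - -20032 = \left(378 + \left(-16 + 1^{2}\right)^{2} - 65016 - 191 \left(-16 + 1^{2}\right) + 2 \cdot 172 \left(-16 + 1^{2}\right)\right) - -20032 = \left(378 + \left(-16 + 1\right)^{2} - 65016 - 191 \left(-16 + 1\right) + 2 \cdot 172 \left(-16 + 1\right)\right) + 20032 = \left(378 + \left(-15\right)^{2} - 65016 - -2865 + 2 \cdot 172 \left(-15\right)\right) + 20032 = \left(378 + 225 - 65016 + 2865 - 5160\right) + 20032 = -66708 + 20032 = -46676$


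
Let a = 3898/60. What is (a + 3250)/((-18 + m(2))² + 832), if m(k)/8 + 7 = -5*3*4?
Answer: 14207/1318920 ≈ 0.010772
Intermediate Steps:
m(k) = -536 (m(k) = -56 + 8*(-5*3*4) = -56 + 8*(-15*4) = -56 + 8*(-60) = -56 - 480 = -536)
a = 1949/30 (a = 3898*(1/60) = 1949/30 ≈ 64.967)
(a + 3250)/((-18 + m(2))² + 832) = (1949/30 + 3250)/((-18 - 536)² + 832) = 99449/(30*((-554)² + 832)) = 99449/(30*(306916 + 832)) = (99449/30)/307748 = (99449/30)*(1/307748) = 14207/1318920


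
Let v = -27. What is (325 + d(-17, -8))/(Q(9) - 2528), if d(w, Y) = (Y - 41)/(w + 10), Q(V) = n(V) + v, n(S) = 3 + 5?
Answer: -332/2547 ≈ -0.13035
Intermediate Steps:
n(S) = 8
Q(V) = -19 (Q(V) = 8 - 27 = -19)
d(w, Y) = (-41 + Y)/(10 + w)
(325 + d(-17, -8))/(Q(9) - 2528) = (325 + (-41 - 8)/(10 - 17))/(-19 - 2528) = (325 - 49/(-7))/(-2547) = (325 - ⅐*(-49))*(-1/2547) = (325 + 7)*(-1/2547) = 332*(-1/2547) = -332/2547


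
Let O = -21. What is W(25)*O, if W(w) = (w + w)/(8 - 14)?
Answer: 175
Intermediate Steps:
W(w) = -w/3 (W(w) = (2*w)/(-6) = (2*w)*(-1/6) = -w/3)
W(25)*O = -1/3*25*(-21) = -25/3*(-21) = 175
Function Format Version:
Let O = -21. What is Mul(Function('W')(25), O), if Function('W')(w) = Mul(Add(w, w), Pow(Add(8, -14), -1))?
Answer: 175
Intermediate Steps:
Function('W')(w) = Mul(Rational(-1, 3), w) (Function('W')(w) = Mul(Mul(2, w), Pow(-6, -1)) = Mul(Mul(2, w), Rational(-1, 6)) = Mul(Rational(-1, 3), w))
Mul(Function('W')(25), O) = Mul(Mul(Rational(-1, 3), 25), -21) = Mul(Rational(-25, 3), -21) = 175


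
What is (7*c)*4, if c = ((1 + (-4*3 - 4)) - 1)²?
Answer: 7168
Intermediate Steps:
c = 256 (c = ((1 + (-12 - 4)) - 1)² = ((1 - 16) - 1)² = (-15 - 1)² = (-16)² = 256)
(7*c)*4 = (7*256)*4 = 1792*4 = 7168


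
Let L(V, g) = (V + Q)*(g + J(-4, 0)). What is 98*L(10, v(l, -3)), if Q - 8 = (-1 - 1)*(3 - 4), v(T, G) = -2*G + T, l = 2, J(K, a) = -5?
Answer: 5880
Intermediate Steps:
v(T, G) = T - 2*G
Q = 10 (Q = 8 + (-1 - 1)*(3 - 4) = 8 - 2*(-1) = 8 + 2 = 10)
L(V, g) = (-5 + g)*(10 + V) (L(V, g) = (V + 10)*(g - 5) = (10 + V)*(-5 + g) = (-5 + g)*(10 + V))
98*L(10, v(l, -3)) = 98*(-50 - 5*10 + 10*(2 - 2*(-3)) + 10*(2 - 2*(-3))) = 98*(-50 - 50 + 10*(2 + 6) + 10*(2 + 6)) = 98*(-50 - 50 + 10*8 + 10*8) = 98*(-50 - 50 + 80 + 80) = 98*60 = 5880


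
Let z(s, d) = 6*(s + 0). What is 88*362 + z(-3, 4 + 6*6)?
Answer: 31838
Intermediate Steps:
z(s, d) = 6*s
88*362 + z(-3, 4 + 6*6) = 88*362 + 6*(-3) = 31856 - 18 = 31838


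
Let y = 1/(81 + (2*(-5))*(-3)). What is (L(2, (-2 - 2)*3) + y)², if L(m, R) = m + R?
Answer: 1229881/12321 ≈ 99.820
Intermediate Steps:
y = 1/111 (y = 1/(81 - 10*(-3)) = 1/(81 + 30) = 1/111 ≈ 0.0090090)
L(m, R) = R + m
(L(2, (-2 - 2)*3) + y)² = (((-2 - 2)*3 + 2) + 1/111)² = ((-4*3 + 2) + 1/111)² = ((-12 + 2) + 1/111)² = (-10 + 1/111)² = (-1109/111)² = 1229881/12321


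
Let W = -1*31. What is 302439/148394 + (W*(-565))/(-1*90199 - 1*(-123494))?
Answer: 2533765483/988155646 ≈ 2.5641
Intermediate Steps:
W = -31
302439/148394 + (W*(-565))/(-1*90199 - 1*(-123494)) = 302439/148394 + (-31*(-565))/(-1*90199 - 1*(-123494)) = 302439*(1/148394) + 17515/(-90199 + 123494) = 302439/148394 + 17515/33295 = 302439/148394 + 17515*(1/33295) = 302439/148394 + 3503/6659 = 2533765483/988155646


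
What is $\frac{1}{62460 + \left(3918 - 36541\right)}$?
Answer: $\frac{1}{29837} \approx 3.3515 \cdot 10^{-5}$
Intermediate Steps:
$\frac{1}{62460 + \left(3918 - 36541\right)} = \frac{1}{62460 - 32623} = \frac{1}{29837}$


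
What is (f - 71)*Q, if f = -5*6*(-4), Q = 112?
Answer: 5488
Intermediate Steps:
f = 120 (f = -30*(-4) = 120)
(f - 71)*Q = (120 - 71)*112 = 49*112 = 5488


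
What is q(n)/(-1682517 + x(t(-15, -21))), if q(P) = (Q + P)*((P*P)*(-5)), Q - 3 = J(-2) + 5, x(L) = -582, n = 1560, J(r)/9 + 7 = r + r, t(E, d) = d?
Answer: 1986088000/187011 ≈ 10620.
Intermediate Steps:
J(r) = -63 + 18*r (J(r) = -63 + 9*(r + r) = -63 + 9*(2*r) = -63 + 18*r)
Q = -91 (Q = 3 + ((-63 + 18*(-2)) + 5) = 3 + ((-63 - 36) + 5) = 3 + (-99 + 5) = 3 - 94 = -91)
q(P) = -5*P**2*(-91 + P) (q(P) = (-91 + P)*((P*P)*(-5)) = (-91 + P)*(P**2*(-5)) = (-91 + P)*(-5*P**2) = -5*P**2*(-91 + P))
q(n)/(-1682517 + x(t(-15, -21))) = (5*1560**2*(91 - 1*1560))/(-1682517 - 582) = (5*2433600*(91 - 1560))/(-1683099) = (5*2433600*(-1469))*(-1/1683099) = -17874792000*(-1/1683099) = 1986088000/187011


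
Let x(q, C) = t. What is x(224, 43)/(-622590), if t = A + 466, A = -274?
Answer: -32/103765 ≈ -0.00030839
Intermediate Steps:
t = 192 (t = -274 + 466 = 192)
x(q, C) = 192
x(224, 43)/(-622590) = 192/(-622590) = 192*(-1/622590) = -32/103765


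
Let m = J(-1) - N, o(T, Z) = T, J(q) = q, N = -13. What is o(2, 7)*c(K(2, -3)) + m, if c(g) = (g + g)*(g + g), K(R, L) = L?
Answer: 84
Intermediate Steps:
m = 12 (m = -1 - 1*(-13) = -1 + 13 = 12)
c(g) = 4*g**2 (c(g) = (2*g)*(2*g) = 4*g**2)
o(2, 7)*c(K(2, -3)) + m = 2*(4*(-3)**2) + 12 = 2*(4*9) + 12 = 2*36 + 12 = 72 + 12 = 84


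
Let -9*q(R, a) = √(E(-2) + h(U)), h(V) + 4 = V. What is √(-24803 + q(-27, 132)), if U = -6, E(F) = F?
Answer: √(-223227 - 2*I*√3)/3 ≈ 0.001222 - 157.49*I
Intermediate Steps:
h(V) = -4 + V
q(R, a) = -2*I*√3/9 (q(R, a) = -√(-2 + (-4 - 6))/9 = -√(-2 - 10)/9 = -2*I*√3/9)
√(-24803 + q(-27, 132)) = √(-24803 - 2*I*√3/9)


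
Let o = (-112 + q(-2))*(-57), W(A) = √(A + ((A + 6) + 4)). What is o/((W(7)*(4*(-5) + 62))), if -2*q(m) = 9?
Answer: 4427*√6/336 ≈ 32.273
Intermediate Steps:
q(m) = -9/2 (q(m) = -½*9 = -9/2)
W(A) = √(10 + 2*A) (W(A) = √(A + ((6 + A) + 4)) = √(A + (10 + A)) = √(10 + 2*A))
o = 13281/2 (o = (-112 - 9/2)*(-57) = -233/2*(-57) = 13281/2 ≈ 6640.5)
o/((W(7)*(4*(-5) + 62))) = 13281/(2*((√(10 + 2*7)*(4*(-5) + 62)))) = 13281/(2*((√(10 + 14)*(-20 + 62)))) = 13281/(2*((√24*42))) = 13281/(2*(((2*√6)*42))) = 13281/(2*((84*√6))) = 13281*(√6/504)/2 = 4427*√6/336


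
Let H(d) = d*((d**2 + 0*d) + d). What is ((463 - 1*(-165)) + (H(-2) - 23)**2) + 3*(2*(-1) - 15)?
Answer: 1306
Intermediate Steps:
H(d) = d*(d + d**2) (H(d) = d*((d**2 + 0) + d) = d*(d**2 + d) = d*(d + d**2))
((463 - 1*(-165)) + (H(-2) - 23)**2) + 3*(2*(-1) - 15) = ((463 - 1*(-165)) + ((-2)**2*(1 - 2) - 23)**2) + 3*(2*(-1) - 15) = ((463 + 165) + (4*(-1) - 23)**2) + 3*(-2 - 15) = (628 + (-4 - 23)**2) + 3*(-17) = (628 + (-27)**2) - 51 = (628 + 729) - 51 = 1357 - 51 = 1306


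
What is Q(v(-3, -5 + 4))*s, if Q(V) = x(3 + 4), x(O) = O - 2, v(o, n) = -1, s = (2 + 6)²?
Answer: 320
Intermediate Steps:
s = 64 (s = 8² = 64)
x(O) = -2 + O
Q(V) = 5 (Q(V) = -2 + (3 + 4) = -2 + 7 = 5)
Q(v(-3, -5 + 4))*s = 5*64 = 320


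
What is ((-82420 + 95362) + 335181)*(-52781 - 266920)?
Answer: -111295271223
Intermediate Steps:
((-82420 + 95362) + 335181)*(-52781 - 266920) = (12942 + 335181)*(-319701) = 348123*(-319701) = -111295271223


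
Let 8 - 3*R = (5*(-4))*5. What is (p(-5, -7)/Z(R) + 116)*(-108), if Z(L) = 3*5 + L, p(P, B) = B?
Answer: -212724/17 ≈ -12513.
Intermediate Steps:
R = 36 (R = 8/3 - 5*(-4)*5/3 = 8/3 - (-20)*5/3 = 8/3 - ⅓*(-100) = 8/3 + 100/3 = 36)
Z(L) = 15 + L
(p(-5, -7)/Z(R) + 116)*(-108) = (-7/(15 + 36) + 116)*(-108) = (-7/51 + 116)*(-108) = (5909/51)*(-108) = -212724/17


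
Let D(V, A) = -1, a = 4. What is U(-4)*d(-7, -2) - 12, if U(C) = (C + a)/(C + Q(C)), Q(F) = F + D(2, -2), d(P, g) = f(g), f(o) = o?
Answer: -12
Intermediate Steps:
d(P, g) = g
Q(F) = -1 + F (Q(F) = F - 1 = -1 + F)
U(C) = (4 + C)/(-1 + 2*C) (U(C) = (C + 4)/(C + (-1 + C)) = (4 + C)/(-1 + 2*C))
U(-4)*d(-7, -2) - 12 = ((4 - 4)/(-1 + 2*(-4)))*(-2) - 12 = (0/(-1 - 8))*(-2) - 12 = (0/(-9))*(-2) - 12 = -1/9*0*(-2) - 12 = 0*(-2) - 12 = 0 - 12 = -12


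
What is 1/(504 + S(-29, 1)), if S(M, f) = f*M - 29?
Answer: 1/446 ≈ 0.0022422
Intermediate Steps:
S(M, f) = -29 + M*f (S(M, f) = M*f - 29 = -29 + M*f)
1/(504 + S(-29, 1)) = 1/(504 + (-29 - 29*1)) = 1/(504 + (-29 - 29)) = 1/(504 - 58) = 1/446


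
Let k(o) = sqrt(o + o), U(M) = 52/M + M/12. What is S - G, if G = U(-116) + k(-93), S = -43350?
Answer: -3770570/87 - I*sqrt(186) ≈ -43340.0 - 13.638*I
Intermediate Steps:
U(M) = 52/M + M/12 (U(M) = 52/M + M*(1/12) = 52/M + M/12)
k(o) = sqrt(2)*sqrt(o) (k(o) = sqrt(2*o) = sqrt(2)*sqrt(o))
G = -880/87 + I*sqrt(186) (G = (52/(-116) + (1/12)*(-116)) + sqrt(2)*sqrt(-93) = (52*(-1/116) - 29/3) + sqrt(2)*(I*sqrt(93)) = (-13/29 - 29/3) + I*sqrt(186) = -880/87 + I*sqrt(186) ≈ -10.115 + 13.638*I)
S - G = -43350 - (-880/87 + I*sqrt(186)) = -43350 + (880/87 - I*sqrt(186)) = -3770570/87 - I*sqrt(186)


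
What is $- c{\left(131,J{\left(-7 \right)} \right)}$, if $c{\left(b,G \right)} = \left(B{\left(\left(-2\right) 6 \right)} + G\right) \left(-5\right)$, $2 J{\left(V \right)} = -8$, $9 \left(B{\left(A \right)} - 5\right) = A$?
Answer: $- \frac{5}{3} \approx -1.6667$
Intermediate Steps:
$B{\left(A \right)} = 5 + \frac{A}{9}$
$J{\left(V \right)} = -4$ ($J{\left(V \right)} = \frac{1}{2} \left(-8\right) = -4$)
$c{\left(b,G \right)} = - \frac{55}{3} - 5 G$ ($c{\left(b,G \right)} = \left(\left(5 + \frac{\left(-2\right) 6}{9}\right) + G\right) \left(-5\right) = \left(\left(5 + \frac{1}{9} \left(-12\right)\right) + G\right) \left(-5\right) = \left(\left(5 - \frac{4}{3}\right) + G\right) \left(-5\right) = \left(\frac{11}{3} + G\right) \left(-5\right) = - \frac{55}{3} - 5 G$)
$- c{\left(131,J{\left(-7 \right)} \right)} = - (- \frac{55}{3} - -20) = - (- \frac{55}{3} + 20) = \left(-1\right) \frac{5}{3} = - \frac{5}{3}$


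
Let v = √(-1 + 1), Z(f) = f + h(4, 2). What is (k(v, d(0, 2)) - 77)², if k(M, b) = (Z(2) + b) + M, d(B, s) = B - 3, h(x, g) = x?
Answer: 5476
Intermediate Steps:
d(B, s) = -3 + B
Z(f) = 4 + f (Z(f) = f + 4 = 4 + f)
v = 0 (v = √0 = 0)
k(M, b) = 6 + M + b (k(M, b) = ((4 + 2) + b) + M = (6 + b) + M = 6 + M + b)
(k(v, d(0, 2)) - 77)² = ((6 + 0 + (-3 + 0)) - 77)² = ((6 + 0 - 3) - 77)² = (3 - 77)² = (-74)² = 5476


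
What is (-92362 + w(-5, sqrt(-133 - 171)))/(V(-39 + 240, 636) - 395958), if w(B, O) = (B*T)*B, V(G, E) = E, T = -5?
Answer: 30829/131774 ≈ 0.23395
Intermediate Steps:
w(B, O) = -5*B**2 (w(B, O) = (B*(-5))*B = (-5*B)*B = -5*B**2)
(-92362 + w(-5, sqrt(-133 - 171)))/(V(-39 + 240, 636) - 395958) = (-92362 - 5*(-5)**2)/(636 - 395958) = (-92362 - 5*25)/(-395322) = (-92362 - 125)*(-1/395322) = -92487*(-1/395322) = 30829/131774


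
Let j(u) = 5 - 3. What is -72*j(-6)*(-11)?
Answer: 1584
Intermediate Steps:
j(u) = 2
-72*j(-6)*(-11) = -72*2*(-11) = -144*(-11) = 1584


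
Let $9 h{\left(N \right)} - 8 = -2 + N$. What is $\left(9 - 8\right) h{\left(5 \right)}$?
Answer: $\frac{11}{9} \approx 1.2222$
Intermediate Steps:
$h{\left(N \right)} = \frac{2}{3} + \frac{N}{9}$ ($h{\left(N \right)} = \frac{8}{9} + \frac{-2 + N}{9} = \frac{8}{9} + \left(- \frac{2}{9} + \frac{N}{9}\right) = \frac{2}{3} + \frac{N}{9}$)
$\left(9 - 8\right) h{\left(5 \right)} = \left(9 - 8\right) \left(\frac{2}{3} + \frac{1}{9} \cdot 5\right) = 1 \left(\frac{2}{3} + \frac{5}{9}\right) = 1 \cdot \frac{11}{9} = \frac{11}{9}$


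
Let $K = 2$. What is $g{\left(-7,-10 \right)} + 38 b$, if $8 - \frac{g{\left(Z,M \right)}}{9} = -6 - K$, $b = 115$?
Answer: $4514$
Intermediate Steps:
$g{\left(Z,M \right)} = 144$ ($g{\left(Z,M \right)} = 72 - 9 \left(-6 - 2\right) = 72 - -72 = 72 + 72 = 144$)
$g{\left(-7,-10 \right)} + 38 b = 144 + 38 \cdot 115 = 144 + 4370 = 4514$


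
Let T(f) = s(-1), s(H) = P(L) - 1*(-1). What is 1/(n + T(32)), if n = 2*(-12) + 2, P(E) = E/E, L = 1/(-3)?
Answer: -1/20 ≈ -0.050000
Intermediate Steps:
L = -⅓ ≈ -0.33333
P(E) = 1
s(H) = 2 (s(H) = 1 - 1*(-1) = 1 + 1 = 2)
T(f) = 2
n = -22 (n = -24 + 2 = -22)
1/(n + T(32)) = 1/(-22 + 2) = 1/(-20) = -1/20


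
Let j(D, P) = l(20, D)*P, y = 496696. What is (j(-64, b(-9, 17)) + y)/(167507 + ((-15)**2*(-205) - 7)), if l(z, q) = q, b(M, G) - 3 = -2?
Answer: 496632/121375 ≈ 4.0917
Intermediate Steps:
b(M, G) = 1 (b(M, G) = 3 - 2 = 1)
j(D, P) = D*P
(j(-64, b(-9, 17)) + y)/(167507 + ((-15)**2*(-205) - 7)) = (-64*1 + 496696)/(167507 + ((-15)**2*(-205) - 7)) = (-64 + 496696)/(167507 + (225*(-205) - 7)) = 496632/(167507 + (-46125 - 7)) = 496632/(167507 - 46132) = 496632/121375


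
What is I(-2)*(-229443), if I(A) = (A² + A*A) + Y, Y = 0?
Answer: -1835544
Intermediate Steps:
I(A) = 2*A² (I(A) = (A² + A*A) + 0 = (A² + A²) + 0 = 2*A² + 0 = 2*A²)
I(-2)*(-229443) = (2*(-2)²)*(-229443) = (2*4)*(-229443) = 8*(-229443) = -1835544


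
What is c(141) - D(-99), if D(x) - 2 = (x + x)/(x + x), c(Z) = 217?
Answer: 214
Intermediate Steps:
D(x) = 3 (D(x) = 2 + (x + x)/(x + x) = 2 + (2*x)/((2*x)) = 2 + (2*x)*(1/(2*x)) = 2 + 1 = 3)
c(141) - D(-99) = 217 - 1*3 = 217 - 3 = 214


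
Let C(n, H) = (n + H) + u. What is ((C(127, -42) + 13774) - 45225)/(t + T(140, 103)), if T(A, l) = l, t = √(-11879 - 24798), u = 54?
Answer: -1612568/23643 + 15656*I*√36677/23643 ≈ -68.205 + 126.82*I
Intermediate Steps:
C(n, H) = 54 + H + n (C(n, H) = (n + H) + 54 = (H + n) + 54 = 54 + H + n)
t = I*√36677 (t = √(-36677) = I*√36677 ≈ 191.51*I)
((C(127, -42) + 13774) - 45225)/(t + T(140, 103)) = (((54 - 42 + 127) + 13774) - 45225)/(I*√36677 + 103) = ((139 + 13774) - 45225)/(103 + I*√36677) = (13913 - 45225)/(103 + I*√36677) = -31312/(103 + I*√36677)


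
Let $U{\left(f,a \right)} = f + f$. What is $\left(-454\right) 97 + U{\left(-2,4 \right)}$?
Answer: $-44042$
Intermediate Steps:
$U{\left(f,a \right)} = 2 f$
$\left(-454\right) 97 + U{\left(-2,4 \right)} = \left(-454\right) 97 + 2 \left(-2\right) = -44038 - 4 = -44042$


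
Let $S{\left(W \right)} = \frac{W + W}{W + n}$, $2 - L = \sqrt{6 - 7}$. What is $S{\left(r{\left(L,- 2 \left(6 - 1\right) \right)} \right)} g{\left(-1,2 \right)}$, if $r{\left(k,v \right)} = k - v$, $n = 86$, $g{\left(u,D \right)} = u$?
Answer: $- \frac{2354}{9605} + \frac{172 i}{9605} \approx -0.24508 + 0.017907 i$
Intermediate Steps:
$L = 2 - i$ ($L = 2 - \sqrt{6 - 7} = 2 - \sqrt{-1} = 2 - i \approx 2.0 - 1.0 i$)
$S{\left(W \right)} = \frac{2 W}{86 + W}$ ($S{\left(W \right)} = \frac{W + W}{W + 86} = \frac{2 W}{86 + W}$)
$S{\left(r{\left(L,- 2 \left(6 - 1\right) \right)} \right)} g{\left(-1,2 \right)} = \frac{2 \left(\left(2 - i\right) - - 2 \left(6 - 1\right)\right)}{86 - \left(-2 + i - 2 \left(6 - 1\right)\right)} \left(-1\right) = \frac{2 \left(\left(2 - i\right) - \left(-2\right) 5\right)}{86 - \left(-2 - 10 + i\right)} \left(-1\right) = \frac{2 \left(\left(2 - i\right) - -10\right)}{86 + \left(\left(2 - i\right) - -10\right)} \left(-1\right) = \frac{2 \left(\left(2 - i\right) + 10\right)}{86 + \left(\left(2 - i\right) + 10\right)} \left(-1\right) = \frac{2 \left(12 - i\right)}{86 + \left(12 - i\right)} \left(-1\right) = \frac{2 \left(12 - i\right)}{98 - i} \left(-1\right) = 2 \left(12 - i\right) \frac{98 + i}{9605} \left(-1\right) = \frac{2 \left(12 - i\right) \left(98 + i\right)}{9605} \left(-1\right) = - \frac{2 \left(12 - i\right) \left(98 + i\right)}{9605}$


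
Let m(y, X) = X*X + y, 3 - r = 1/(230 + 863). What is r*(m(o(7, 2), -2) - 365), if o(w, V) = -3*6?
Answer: -1242362/1093 ≈ -1136.7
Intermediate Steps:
o(w, V) = -18
r = 3278/1093 (r = 3 - 1/(230 + 863) = 3 - 1/1093 = 3278/1093 ≈ 2.9991)
m(y, X) = y + X² (m(y, X) = X² + y = y + X²)
r*(m(o(7, 2), -2) - 365) = 3278*((-18 + (-2)²) - 365)/1093 = 3278*((-18 + 4) - 365)/1093 = 3278*(-14 - 365)/1093 = (3278/1093)*(-379) = -1242362/1093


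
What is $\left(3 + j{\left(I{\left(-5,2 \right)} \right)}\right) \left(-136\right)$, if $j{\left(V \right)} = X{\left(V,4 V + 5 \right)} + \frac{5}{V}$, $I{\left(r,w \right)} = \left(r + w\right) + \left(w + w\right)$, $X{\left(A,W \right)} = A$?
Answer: $-1224$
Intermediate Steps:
$I{\left(r,w \right)} = r + 3 w$ ($I{\left(r,w \right)} = \left(r + w\right) + 2 w = r + 3 w$)
$j{\left(V \right)} = V + \frac{5}{V}$
$\left(3 + j{\left(I{\left(-5,2 \right)} \right)}\right) \left(-136\right) = \left(3 + \left(\left(-5 + 3 \cdot 2\right) + \frac{5}{-5 + 3 \cdot 2}\right)\right) \left(-136\right) = \left(3 + \left(\left(-5 + 6\right) + \frac{5}{-5 + 6}\right)\right) \left(-136\right) = \left(3 + \left(1 + \frac{5}{1}\right)\right) \left(-136\right) = \left(3 + \left(1 + 5 \cdot 1\right)\right) \left(-136\right) = \left(3 + \left(1 + 5\right)\right) \left(-136\right) = \left(3 + 6\right) \left(-136\right) = 9 \left(-136\right) = -1224$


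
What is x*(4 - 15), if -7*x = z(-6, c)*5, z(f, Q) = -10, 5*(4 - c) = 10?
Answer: -550/7 ≈ -78.571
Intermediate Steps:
c = 2 (c = 4 - ⅕*10 = 4 - 2 = 2)
x = 50/7 (x = -(-10)*5/7 = -⅐*(-50) = 50/7 ≈ 7.1429)
x*(4 - 15) = 50*(4 - 15)/7 = (50/7)*(-11) = -550/7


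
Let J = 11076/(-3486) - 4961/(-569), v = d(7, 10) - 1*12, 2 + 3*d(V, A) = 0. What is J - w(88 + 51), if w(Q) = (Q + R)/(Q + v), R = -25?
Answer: 581254055/125293231 ≈ 4.6392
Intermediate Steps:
d(V, A) = -2/3 (d(V, A) = -2/3 + (1/3)*0 = -2/3 + 0 = -2/3)
v = -38/3 (v = -2/3 - 1*12 = -2/3 - 12 = -38/3 ≈ -12.667)
J = 1831967/330589 (J = 11076*(-1/3486) - 4961*(-1/569) = -1846/581 + 4961/569 = 1831967/330589 ≈ 5.5415)
w(Q) = (-25 + Q)/(-38/3 + Q) (w(Q) = (Q - 25)/(Q - 38/3) = (-25 + Q)/(-38/3 + Q))
J - w(88 + 51) = 1831967/330589 - 3*(-25 + (88 + 51))/(-38 + 3*(88 + 51)) = 1831967/330589 - 3*(-25 + 139)/(-38 + 3*139) = 1831967/330589 - 3*114/(-38 + 417) = 1831967/330589 - 3*114/379 = 1831967/330589 - 1*342/379 = 1831967/330589 - 342/379 = 581254055/125293231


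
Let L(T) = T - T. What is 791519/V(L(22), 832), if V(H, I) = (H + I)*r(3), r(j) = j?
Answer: 791519/2496 ≈ 317.11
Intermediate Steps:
L(T) = 0
V(H, I) = 3*H + 3*I (V(H, I) = (H + I)*3 = 3*H + 3*I)
791519/V(L(22), 832) = 791519/(3*0 + 3*832) = 791519/(0 + 2496) = 791519/2496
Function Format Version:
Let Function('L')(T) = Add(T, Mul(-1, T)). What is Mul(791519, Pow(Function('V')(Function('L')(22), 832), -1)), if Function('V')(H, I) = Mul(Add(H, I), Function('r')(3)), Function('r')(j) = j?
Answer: Rational(791519, 2496) ≈ 317.11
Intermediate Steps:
Function('L')(T) = 0
Function('V')(H, I) = Add(Mul(3, H), Mul(3, I)) (Function('V')(H, I) = Mul(Add(H, I), 3) = Add(Mul(3, H), Mul(3, I)))
Mul(791519, Pow(Function('V')(Function('L')(22), 832), -1)) = Mul(791519, Pow(Add(Mul(3, 0), Mul(3, 832)), -1)) = Mul(791519, Pow(Add(0, 2496), -1)) = Mul(791519, Pow(2496, -1)) = Mul(791519, Rational(1, 2496)) = Rational(791519, 2496)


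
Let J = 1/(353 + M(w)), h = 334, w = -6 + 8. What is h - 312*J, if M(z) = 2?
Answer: 118258/355 ≈ 333.12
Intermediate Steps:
w = 2
J = 1/355 (J = 1/(353 + 2) = 1/355 ≈ 0.0028169)
h - 312*J = 334 - 312*1/355 = 334 - 312/355 = 118258/355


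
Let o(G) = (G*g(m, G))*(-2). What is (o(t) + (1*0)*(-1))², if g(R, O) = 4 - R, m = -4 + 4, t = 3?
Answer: 576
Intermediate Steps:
m = 0
o(G) = -8*G (o(G) = (G*(4 - 1*0))*(-2) = (G*(4 + 0))*(-2) = (G*4)*(-2) = (4*G)*(-2) = -8*G)
(o(t) + (1*0)*(-1))² = (-8*3 + (1*0)*(-1))² = (-24 + 0*(-1))² = (-24 + 0)² = (-24)² = 576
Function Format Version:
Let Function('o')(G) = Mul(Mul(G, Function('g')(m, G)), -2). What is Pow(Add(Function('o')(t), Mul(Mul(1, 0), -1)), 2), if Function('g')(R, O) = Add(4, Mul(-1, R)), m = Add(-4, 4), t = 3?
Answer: 576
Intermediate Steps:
m = 0
Function('o')(G) = Mul(-8, G) (Function('o')(G) = Mul(Mul(G, Add(4, Mul(-1, 0))), -2) = Mul(Mul(G, Add(4, 0)), -2) = Mul(Mul(G, 4), -2) = Mul(Mul(4, G), -2) = Mul(-8, G))
Pow(Add(Function('o')(t), Mul(Mul(1, 0), -1)), 2) = Pow(Add(Mul(-8, 3), Mul(Mul(1, 0), -1)), 2) = Pow(Add(-24, Mul(0, -1)), 2) = Pow(Add(-24, 0), 2) = Pow(-24, 2) = 576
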